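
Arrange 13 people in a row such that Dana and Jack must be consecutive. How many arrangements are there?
Treat the 2 as one block: (13-2+1)! × 2! = 479001600 × 2 = 958003200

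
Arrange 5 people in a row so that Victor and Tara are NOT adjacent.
Total - adjacent = 5! - (5-1)!×2 = 120 - 48 = 72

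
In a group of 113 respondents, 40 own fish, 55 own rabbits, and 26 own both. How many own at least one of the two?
|A∪B| = |A| + |B| - |A∩B| = 40 + 55 - 26 = 69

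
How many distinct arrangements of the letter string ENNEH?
5! / (1! × 2! × 2!) = 30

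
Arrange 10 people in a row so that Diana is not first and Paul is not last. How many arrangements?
By inclusion-exclusion: 10! - 2×(10-1)! + (10-2)! = 3628800 - 725760 + 40320 = 2943360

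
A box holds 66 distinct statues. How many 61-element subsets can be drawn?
C(66,61) = 66!/(61!×5!) = 8936928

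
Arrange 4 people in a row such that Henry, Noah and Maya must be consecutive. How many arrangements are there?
Treat the 3 as one block: (4-3+1)! × 3! = 2 × 6 = 12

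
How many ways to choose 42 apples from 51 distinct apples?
C(51,42) = 51!/(42!×9!) = 3042312350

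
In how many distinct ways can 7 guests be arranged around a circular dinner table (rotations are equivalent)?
Circular: fix one position, arrange the rest. (7-1)! = 720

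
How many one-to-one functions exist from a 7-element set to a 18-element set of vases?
P(18,7) = 18!/(18-7)! = 160392960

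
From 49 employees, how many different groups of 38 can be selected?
C(49,38) = 49!/(38!×11!) = 29135916264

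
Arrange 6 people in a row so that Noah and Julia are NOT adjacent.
Total - adjacent = 6! - (6-1)!×2 = 720 - 240 = 480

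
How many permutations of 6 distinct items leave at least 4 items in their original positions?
Exactly j fixed points: C(6,j)·!(6-j); sum over j ≥ 4 (derangement numbers via !m = (m-1)·(!(m-1) + !(m-2)): !0..!2 = 1, 0, 1). Σ_{j=4}^{6} C(6,j)·!(6-j) = C(6,4)·!2 + C(6,5)·!1 + C(6,6)·!0 = 15·1 + 6·0 + 1·1 = 16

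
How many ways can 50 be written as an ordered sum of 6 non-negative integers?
C(50+6-1, 6-1) = C(55, 5) = 3478761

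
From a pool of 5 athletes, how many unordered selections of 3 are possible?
C(5,3) = 5!/(3!×2!) = 10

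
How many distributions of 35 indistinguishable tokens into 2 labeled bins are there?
C(35+2-1, 2-1) = C(36, 1) = 36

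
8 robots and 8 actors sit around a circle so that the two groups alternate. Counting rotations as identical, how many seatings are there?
Fix one of the robots: (8-1)! ways for the remaining robots, × 8! ways for the actors = 5040 × 40320 = 203212800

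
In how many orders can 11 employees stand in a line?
11! = 39916800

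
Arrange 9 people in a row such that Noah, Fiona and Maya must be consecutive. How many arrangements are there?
Treat the 3 as one block: (9-3+1)! × 3! = 5040 × 6 = 30240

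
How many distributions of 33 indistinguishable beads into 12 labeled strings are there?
C(33+12-1, 12-1) = C(44, 11) = 7669339132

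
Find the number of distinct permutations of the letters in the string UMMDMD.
6! / (1! × 2! × 3!) = 60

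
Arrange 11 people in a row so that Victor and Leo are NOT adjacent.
Total - adjacent = 11! - (11-1)!×2 = 39916800 - 7257600 = 32659200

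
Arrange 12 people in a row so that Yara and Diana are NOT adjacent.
Total - adjacent = 12! - (12-1)!×2 = 479001600 - 79833600 = 399168000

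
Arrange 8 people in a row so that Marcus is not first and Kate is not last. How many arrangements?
By inclusion-exclusion: 8! - 2×(8-1)! + (8-2)! = 40320 - 10080 + 720 = 30960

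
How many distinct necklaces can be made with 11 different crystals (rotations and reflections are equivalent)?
(11-1)!/2 = 3628800/2 = 1814400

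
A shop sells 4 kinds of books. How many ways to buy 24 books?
C(24+4-1, 4-1) = C(27, 3) = 2925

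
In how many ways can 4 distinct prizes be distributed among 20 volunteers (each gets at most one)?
P(20,4) = 20!/(20-4)! = 116280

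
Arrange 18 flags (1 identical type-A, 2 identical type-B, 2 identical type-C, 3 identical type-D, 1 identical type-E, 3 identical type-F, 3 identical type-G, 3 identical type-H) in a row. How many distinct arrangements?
18! / (1! × 2! × 2! × 3! × 1! × 3! × 3! × 3!) = 1235025792000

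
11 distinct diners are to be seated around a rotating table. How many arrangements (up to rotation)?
Circular: fix one position, arrange the rest. (11-1)! = 3628800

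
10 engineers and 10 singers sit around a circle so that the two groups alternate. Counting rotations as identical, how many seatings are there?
Fix one of the engineers: (10-1)! ways for the remaining engineers, × 10! ways for the singers = 362880 × 3628800 = 1316818944000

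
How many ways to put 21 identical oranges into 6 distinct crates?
C(21+6-1, 6-1) = C(26, 5) = 65780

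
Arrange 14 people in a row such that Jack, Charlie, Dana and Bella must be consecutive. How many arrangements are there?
Treat the 4 as one block: (14-4+1)! × 4! = 39916800 × 24 = 958003200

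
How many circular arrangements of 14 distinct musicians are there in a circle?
Circular: fix one position, arrange the rest. (14-1)! = 6227020800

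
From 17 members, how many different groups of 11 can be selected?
C(17,11) = 17!/(11!×6!) = 12376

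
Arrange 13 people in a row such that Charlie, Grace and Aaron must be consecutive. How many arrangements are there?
Treat the 3 as one block: (13-3+1)! × 3! = 39916800 × 6 = 239500800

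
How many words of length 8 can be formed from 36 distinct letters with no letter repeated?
P(36,8) = 36!/(36-8)! = 1220096908800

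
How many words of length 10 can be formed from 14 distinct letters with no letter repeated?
P(14,10) = 14!/(14-10)! = 3632428800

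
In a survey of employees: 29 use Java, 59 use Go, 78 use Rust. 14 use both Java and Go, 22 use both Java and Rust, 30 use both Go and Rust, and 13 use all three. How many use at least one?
|A∪B∪C| = 29+59+78-14-22-30+13 = 113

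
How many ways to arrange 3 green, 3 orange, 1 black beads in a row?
7! / (3! × 3! × 1!) = 140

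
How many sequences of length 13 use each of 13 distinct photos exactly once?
13! = 6227020800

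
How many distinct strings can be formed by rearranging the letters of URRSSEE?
7! / (2! × 1! × 2! × 2!) = 630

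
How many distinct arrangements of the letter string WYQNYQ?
6! / (1! × 1! × 2! × 2!) = 180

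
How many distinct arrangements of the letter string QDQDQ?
5! / (3! × 2!) = 10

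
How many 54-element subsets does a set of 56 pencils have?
C(56,54) = 56!/(54!×2!) = 1540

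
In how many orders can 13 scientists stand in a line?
13! = 6227020800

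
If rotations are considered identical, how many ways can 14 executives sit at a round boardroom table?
Circular: fix one position, arrange the rest. (14-1)! = 6227020800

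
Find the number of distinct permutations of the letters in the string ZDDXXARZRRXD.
12! / (2! × 3! × 1! × 3! × 3!) = 1108800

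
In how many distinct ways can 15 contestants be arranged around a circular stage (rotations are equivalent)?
Circular: fix one position, arrange the rest. (15-1)! = 87178291200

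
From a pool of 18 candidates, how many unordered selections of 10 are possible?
C(18,10) = 18!/(10!×8!) = 43758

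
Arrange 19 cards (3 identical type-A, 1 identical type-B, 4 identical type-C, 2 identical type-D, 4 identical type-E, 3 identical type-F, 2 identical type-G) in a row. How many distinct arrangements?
19! / (3! × 1! × 4! × 2! × 4! × 3! × 2!) = 1466593128000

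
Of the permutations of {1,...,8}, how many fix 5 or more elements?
Exactly j fixed points: C(8,j)·!(8-j); sum over j ≥ 5 (derangement numbers via !m = (m-1)·(!(m-1) + !(m-2)): !0..!3 = 1, 0, 1, 2). Σ_{j=5}^{8} C(8,j)·!(8-j) = C(8,5)·!3 + C(8,6)·!2 + C(8,7)·!1 + C(8,8)·!0 = 56·2 + 28·1 + 8·0 + 1·1 = 141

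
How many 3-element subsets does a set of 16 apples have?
C(16,3) = 16!/(3!×13!) = 560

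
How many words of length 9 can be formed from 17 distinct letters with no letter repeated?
P(17,9) = 17!/(17-9)! = 8821612800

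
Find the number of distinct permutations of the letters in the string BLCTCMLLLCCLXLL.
15! / (1! × 1! × 7! × 1! × 1! × 4!) = 10810800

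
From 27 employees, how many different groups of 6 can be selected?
C(27,6) = 27!/(6!×21!) = 296010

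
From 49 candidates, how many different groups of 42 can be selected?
C(49,42) = 49!/(42!×7!) = 85900584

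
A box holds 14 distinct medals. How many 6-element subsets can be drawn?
C(14,6) = 14!/(6!×8!) = 3003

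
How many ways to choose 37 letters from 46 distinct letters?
C(46,37) = 46!/(37!×9!) = 1101716330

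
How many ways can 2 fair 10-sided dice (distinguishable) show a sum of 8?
Coefficient of x^8 in (x + x² + ... + x^10)^2. By inclusion-exclusion on dice exceeding 10: Σ_j (-1)^j C(2,j)·C(8-1-10j, 1) = C(2,0)·C(7,1) = 1·7 = 7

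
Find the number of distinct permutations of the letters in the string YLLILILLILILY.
13! / (2! × 7! × 4!) = 25740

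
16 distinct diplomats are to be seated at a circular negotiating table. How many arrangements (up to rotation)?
Circular: fix one position, arrange the rest. (16-1)! = 1307674368000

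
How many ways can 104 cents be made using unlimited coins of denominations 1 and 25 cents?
Coefficient of x^104 in 1/(1-x^1) · 1/(1-x^25). Use j coins of 25 for j = 0..⌊104/25⌋ = 4, the rest in 1s: 4 + 1 = 5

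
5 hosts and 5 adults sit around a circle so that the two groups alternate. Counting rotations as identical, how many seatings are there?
Fix one of the hosts: (5-1)! ways for the remaining hosts, × 5! ways for the adults = 24 × 120 = 2880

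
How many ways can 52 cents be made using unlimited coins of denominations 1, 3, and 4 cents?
Coefficient of x^52 in 1/(1-x^1) · 1/(1-x^3) · 1/(1-x^4). Case on j = number of 4-cent coins (j = 0..13); remainder r = 52 - 4j is made from {1,3} in ⌊r/3⌋+1 ways. r = 52, 48, 44, 40, 36, 32, 28, 24, 20, 16, 12, 8, 4, 0 → 18 + 17 + 15 + 14 + 13 + 11 + 10 + 9 + 7 + 6 + 5 + 3 + 2 + 1 = 131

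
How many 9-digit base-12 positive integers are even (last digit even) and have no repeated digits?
Last∈{0,2,4,6,8,10}. Last=0: 6652800. Last nonzero: 5×10×P(10,7) = 30240000. Total = 36892800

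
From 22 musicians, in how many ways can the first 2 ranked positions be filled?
P(22,2) = 22!/(22-2)! = 462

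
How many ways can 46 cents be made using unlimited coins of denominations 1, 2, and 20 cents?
Coefficient of x^46 in 1/(1-x^1) · 1/(1-x^2) · 1/(1-x^20). Case on j = number of 20-cent coins (j = 0..2); remainder r = 46 - 20j is made from {1,2} in ⌊r/2⌋+1 ways. r = 46, 26, 6 → 24 + 14 + 4 = 42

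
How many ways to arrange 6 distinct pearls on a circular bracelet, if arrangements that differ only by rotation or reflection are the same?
(6-1)!/2 = 120/2 = 60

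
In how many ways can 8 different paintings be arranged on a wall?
8! = 40320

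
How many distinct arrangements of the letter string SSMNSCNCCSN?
11! / (4! × 3! × 1! × 3!) = 46200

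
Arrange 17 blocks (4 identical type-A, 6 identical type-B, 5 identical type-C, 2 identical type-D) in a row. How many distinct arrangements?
17! / (4! × 6! × 5! × 2!) = 85765680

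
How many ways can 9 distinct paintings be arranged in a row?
9! = 362880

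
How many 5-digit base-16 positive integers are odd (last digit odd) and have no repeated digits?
Last∈{1,3,5,7,9,11,13,15}. Last=0: 0. Last nonzero: 8×14×P(14,3) = 244608. Total = 244608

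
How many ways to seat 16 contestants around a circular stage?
Circular: fix one position, arrange the rest. (16-1)! = 1307674368000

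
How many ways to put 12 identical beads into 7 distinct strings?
C(12+7-1, 7-1) = C(18, 6) = 18564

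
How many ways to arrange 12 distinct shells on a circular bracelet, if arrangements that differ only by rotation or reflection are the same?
(12-1)!/2 = 39916800/2 = 19958400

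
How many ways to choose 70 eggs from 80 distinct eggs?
C(80,70) = 80!/(70!×10!) = 1646492110120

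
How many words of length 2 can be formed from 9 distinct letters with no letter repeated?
P(9,2) = 9!/(9-2)! = 72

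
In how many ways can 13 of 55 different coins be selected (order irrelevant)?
C(55,13) = 55!/(13!×42!) = 1451182990950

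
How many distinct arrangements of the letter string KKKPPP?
6! / (3! × 3!) = 20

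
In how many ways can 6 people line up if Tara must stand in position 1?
Fix one position: (6-1)! = 120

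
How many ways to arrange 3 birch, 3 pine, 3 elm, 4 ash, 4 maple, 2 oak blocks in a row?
19! / (3! × 3! × 3! × 4! × 4! × 2!) = 488864376000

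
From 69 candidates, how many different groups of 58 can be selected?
C(69,58) = 69!/(58!×11!) = 1823810410032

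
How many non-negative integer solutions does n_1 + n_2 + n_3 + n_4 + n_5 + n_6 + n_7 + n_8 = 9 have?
C(9+8-1, 8-1) = C(16, 7) = 11440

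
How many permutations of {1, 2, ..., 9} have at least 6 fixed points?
Exactly j fixed points: C(9,j)·!(9-j); sum over j ≥ 6 (derangement numbers via !m = (m-1)·(!(m-1) + !(m-2)): !0..!3 = 1, 0, 1, 2). Σ_{j=6}^{9} C(9,j)·!(9-j) = C(9,6)·!3 + C(9,7)·!2 + C(9,8)·!1 + C(9,9)·!0 = 84·2 + 36·1 + 9·0 + 1·1 = 205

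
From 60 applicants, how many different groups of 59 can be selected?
C(60,59) = 60!/(59!×1!) = 60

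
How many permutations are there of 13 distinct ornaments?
13! = 6227020800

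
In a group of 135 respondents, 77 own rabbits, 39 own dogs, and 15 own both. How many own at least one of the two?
|A∪B| = |A| + |B| - |A∩B| = 77 + 39 - 15 = 101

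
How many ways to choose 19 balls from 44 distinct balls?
C(44,19) = 44!/(19!×25!) = 1408831480056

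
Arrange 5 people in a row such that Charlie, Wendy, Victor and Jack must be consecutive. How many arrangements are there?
Treat the 4 as one block: (5-4+1)! × 4! = 2 × 24 = 48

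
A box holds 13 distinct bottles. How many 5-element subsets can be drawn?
C(13,5) = 13!/(5!×8!) = 1287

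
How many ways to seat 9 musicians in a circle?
Circular: fix one position, arrange the rest. (9-1)! = 40320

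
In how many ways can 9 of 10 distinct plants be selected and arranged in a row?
P(10,9) = 10!/(10-9)! = 3628800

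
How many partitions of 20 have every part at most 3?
Let r_j(i) = number of partitions of i into parts ≤ j, for i = 0..20. r_1(i) = 1 for all i; r_j(i) = r_{j-1}(i) + r_j(i-j). Rows j = 2..3: ≤2: 1 1 2 2 3 3 4 4 5 5 6 6 7 7 8 8 9 9 10 10 11; ≤3: 1 1 2 3 4 5 7 8 10 12 14 16 19 21 24 27 30 33 37 40 44. r_3(20) = 44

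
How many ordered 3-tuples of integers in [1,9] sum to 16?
Coefficient of x^16 in (x + x² + ... + x^9)^3. By inclusion-exclusion on dice exceeding 9: Σ_j (-1)^j C(3,j)·C(16-1-9j, 2) = C(3,0)·C(15,2) - C(3,1)·C(6,2) = 1·105 - 3·15 = 60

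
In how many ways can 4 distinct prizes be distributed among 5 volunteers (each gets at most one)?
P(5,4) = 5!/(5-4)! = 120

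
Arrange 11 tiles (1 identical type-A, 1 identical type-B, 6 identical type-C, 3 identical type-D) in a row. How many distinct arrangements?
11! / (1! × 1! × 6! × 3!) = 9240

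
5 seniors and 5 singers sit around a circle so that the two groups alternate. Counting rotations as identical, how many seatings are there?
Fix one of the seniors: (5-1)! ways for the remaining seniors, × 5! ways for the singers = 24 × 120 = 2880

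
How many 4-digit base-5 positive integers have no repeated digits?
First digit: 4 choices (nonzero). Then descending: 4 × 4 × 3 × 2 = 96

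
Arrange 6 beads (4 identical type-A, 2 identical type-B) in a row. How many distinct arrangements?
6! / (4! × 2!) = 15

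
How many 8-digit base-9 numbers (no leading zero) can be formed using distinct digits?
First digit: 8 choices (nonzero). Then descending: 8 × 8 × 7 × 6 × 5 × 4 × 3 × 2 = 322560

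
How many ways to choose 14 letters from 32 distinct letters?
C(32,14) = 32!/(14!×18!) = 471435600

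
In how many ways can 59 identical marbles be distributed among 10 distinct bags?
C(59+10-1, 10-1) = C(68, 9) = 49280065120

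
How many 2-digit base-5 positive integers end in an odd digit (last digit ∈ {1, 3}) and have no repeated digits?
Last∈{1,3}. Last=0: 0. Last nonzero: 2×3×P(3,0) = 6. Total = 6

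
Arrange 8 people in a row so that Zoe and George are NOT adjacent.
Total - adjacent = 8! - (8-1)!×2 = 40320 - 10080 = 30240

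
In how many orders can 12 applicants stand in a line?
12! = 479001600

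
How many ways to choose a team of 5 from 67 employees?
C(67,5) = 67!/(5!×62!) = 9657648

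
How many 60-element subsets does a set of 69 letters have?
C(69,60) = 69!/(60!×9!) = 56672074888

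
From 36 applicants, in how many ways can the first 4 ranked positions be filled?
P(36,4) = 36!/(36-4)! = 1413720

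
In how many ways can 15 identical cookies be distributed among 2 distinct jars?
C(15+2-1, 2-1) = C(16, 1) = 16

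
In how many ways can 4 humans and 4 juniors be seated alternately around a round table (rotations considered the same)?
Fix one of the humans: (4-1)! ways for the remaining humans, × 4! ways for the juniors = 6 × 24 = 144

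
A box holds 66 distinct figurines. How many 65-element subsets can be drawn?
C(66,65) = 66!/(65!×1!) = 66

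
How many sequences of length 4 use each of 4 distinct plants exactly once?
4! = 24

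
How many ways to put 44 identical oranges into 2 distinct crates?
C(44+2-1, 2-1) = C(45, 1) = 45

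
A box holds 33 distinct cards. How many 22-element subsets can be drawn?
C(33,22) = 33!/(22!×11!) = 193536720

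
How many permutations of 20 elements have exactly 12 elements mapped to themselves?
Choose the 12 fixed points C(20,12) = 125970, derange the rest: !8 = Σ_{j=0}^{8} (-1)^j·8!/j! = 40320 - 40320 + 20160 - 6720 + 1680 - 336 + 56 - 8 + 1 = 14833. Product = 125970 × 14833 = 1868513010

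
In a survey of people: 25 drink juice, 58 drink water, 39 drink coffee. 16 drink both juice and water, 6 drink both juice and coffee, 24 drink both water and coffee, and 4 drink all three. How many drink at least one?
|A∪B∪C| = 25+58+39-16-6-24+4 = 80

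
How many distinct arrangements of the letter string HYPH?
4! / (1! × 1! × 2!) = 12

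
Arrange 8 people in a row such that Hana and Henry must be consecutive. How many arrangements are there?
Treat the 2 as one block: (8-2+1)! × 2! = 5040 × 2 = 10080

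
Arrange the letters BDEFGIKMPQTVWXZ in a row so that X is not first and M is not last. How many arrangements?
By inclusion-exclusion: 15! - 2×(15-1)! + (15-2)! = 1307674368000 - 174356582400 + 6227020800 = 1139544806400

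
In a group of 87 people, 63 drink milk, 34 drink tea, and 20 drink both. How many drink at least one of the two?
|A∪B| = |A| + |B| - |A∩B| = 63 + 34 - 20 = 77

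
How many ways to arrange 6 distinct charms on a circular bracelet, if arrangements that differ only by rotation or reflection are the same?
(6-1)!/2 = 120/2 = 60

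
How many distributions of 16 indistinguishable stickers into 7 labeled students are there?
C(16+7-1, 7-1) = C(22, 6) = 74613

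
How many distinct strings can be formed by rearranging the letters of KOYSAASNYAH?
11! / (2! × 2! × 1! × 1! × 3! × 1! × 1!) = 1663200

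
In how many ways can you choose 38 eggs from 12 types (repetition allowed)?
C(38+12-1, 12-1) = C(49, 11) = 29135916264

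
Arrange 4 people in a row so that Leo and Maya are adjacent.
Treat as block: (4-1)! × 2! = 6 × 2 = 12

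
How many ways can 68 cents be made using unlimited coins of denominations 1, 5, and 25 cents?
Coefficient of x^68 in 1/(1-x^1) · 1/(1-x^5) · 1/(1-x^25). Case on j = number of 25-cent coins (j = 0..2); remainder r = 68 - 25j is made from {1,5} in ⌊r/5⌋+1 ways. r = 68, 43, 18 → 14 + 9 + 4 = 27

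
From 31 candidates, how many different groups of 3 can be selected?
C(31,3) = 31!/(3!×28!) = 4495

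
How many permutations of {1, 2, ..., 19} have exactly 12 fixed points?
Choose the 12 fixed points C(19,12) = 50388, derange the rest: !7 = Σ_{j=0}^{7} (-1)^j·7!/j! = 5040 - 5040 + 2520 - 840 + 210 - 42 + 7 - 1 = 1854. Product = 50388 × 1854 = 93419352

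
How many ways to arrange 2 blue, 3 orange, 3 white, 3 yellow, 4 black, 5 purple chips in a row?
20! / (2! × 3! × 3! × 3! × 4! × 5!) = 1955457504000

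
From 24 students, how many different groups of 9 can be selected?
C(24,9) = 24!/(9!×15!) = 1307504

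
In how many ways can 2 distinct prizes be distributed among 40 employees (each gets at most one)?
P(40,2) = 40!/(40-2)! = 1560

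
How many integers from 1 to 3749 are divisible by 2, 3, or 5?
⌊3749/2⌋+⌊3749/3⌋+⌊3749/5⌋ - ⌊3749/6⌋-⌊3749/10⌋-⌊3749/15⌋ + ⌊3749/30⌋ = 1874+1249+749 - 624-374-249 + 124 = 2749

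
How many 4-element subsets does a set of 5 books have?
C(5,4) = 5!/(4!×1!) = 5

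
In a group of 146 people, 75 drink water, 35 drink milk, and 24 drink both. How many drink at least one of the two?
|A∪B| = |A| + |B| - |A∩B| = 75 + 35 - 24 = 86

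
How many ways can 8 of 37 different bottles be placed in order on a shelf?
P(37,8) = 37!/(37-8)! = 1556675366400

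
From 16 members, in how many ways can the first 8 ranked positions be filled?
P(16,8) = 16!/(16-8)! = 518918400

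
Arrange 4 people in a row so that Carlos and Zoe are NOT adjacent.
Total - adjacent = 4! - (4-1)!×2 = 24 - 12 = 12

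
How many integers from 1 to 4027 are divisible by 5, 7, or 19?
⌊4027/5⌋+⌊4027/7⌋+⌊4027/19⌋ - ⌊4027/35⌋-⌊4027/95⌋-⌊4027/133⌋ + ⌊4027/665⌋ = 805+575+211 - 115-42-30 + 6 = 1410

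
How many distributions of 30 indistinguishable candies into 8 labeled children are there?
C(30+8-1, 8-1) = C(37, 7) = 10295472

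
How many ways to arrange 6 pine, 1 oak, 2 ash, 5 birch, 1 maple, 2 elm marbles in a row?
17! / (6! × 1! × 2! × 5! × 1! × 2!) = 1029188160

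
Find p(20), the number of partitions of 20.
Pentagonal recurrence p(n) = p(n-1) + p(n-2) - p(n-5) - p(n-7) + p(n-12) + p(n-15) - ... gives p(0..19) = 1, 1, 2, 3, 5, 7, 11, 15, 22, 30, 42, 56, 77, 101, 135, 176, 231, 297, 385, 490. p(20) = p(19) + p(18) - p(15) - p(13) + p(8) + p(5) = 490 + 385 - 176 - 101 + 22 + 7 = 627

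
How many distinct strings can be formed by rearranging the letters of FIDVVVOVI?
9! / (1! × 4! × 1! × 2! × 1!) = 7560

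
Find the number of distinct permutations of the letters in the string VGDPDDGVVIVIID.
14! / (2! × 1! × 4! × 4! × 3!) = 12612600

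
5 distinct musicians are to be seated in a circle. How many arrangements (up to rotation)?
Circular: fix one position, arrange the rest. (5-1)! = 24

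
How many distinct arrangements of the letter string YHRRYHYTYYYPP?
13! / (6! × 2! × 2! × 1! × 2!) = 1081080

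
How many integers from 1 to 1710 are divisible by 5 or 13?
⌊1710/5⌋ + ⌊1710/13⌋ - ⌊1710/65⌋ = 342 + 131 - 26 = 447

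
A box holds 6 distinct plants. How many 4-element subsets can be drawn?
C(6,4) = 6!/(4!×2!) = 15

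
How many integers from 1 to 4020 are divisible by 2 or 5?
⌊4020/2⌋ + ⌊4020/5⌋ - ⌊4020/10⌋ = 2010 + 804 - 402 = 2412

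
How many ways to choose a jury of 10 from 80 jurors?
C(80,10) = 80!/(10!×70!) = 1646492110120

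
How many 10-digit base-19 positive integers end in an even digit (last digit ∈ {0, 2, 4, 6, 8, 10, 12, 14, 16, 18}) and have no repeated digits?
Last∈{0,2,4,6,8,10,12,14,16,18}. Last=0: 17643225600. Last nonzero: 9×17×P(17,8) = 149967417600. Total = 167610643200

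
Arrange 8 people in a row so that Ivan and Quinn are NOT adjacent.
Total - adjacent = 8! - (8-1)!×2 = 40320 - 10080 = 30240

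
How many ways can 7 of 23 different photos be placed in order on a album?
P(23,7) = 23!/(23-7)! = 1235591280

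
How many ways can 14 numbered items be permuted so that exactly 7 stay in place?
Choose the 7 fixed points C(14,7) = 3432, derange the rest: !7 = Σ_{j=0}^{7} (-1)^j·7!/j! = 5040 - 5040 + 2520 - 840 + 210 - 42 + 7 - 1 = 1854. Product = 3432 × 1854 = 6362928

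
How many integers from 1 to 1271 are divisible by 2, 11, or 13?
⌊1271/2⌋+⌊1271/11⌋+⌊1271/13⌋ - ⌊1271/22⌋-⌊1271/26⌋-⌊1271/143⌋ + ⌊1271/286⌋ = 635+115+97 - 57-48-8 + 4 = 738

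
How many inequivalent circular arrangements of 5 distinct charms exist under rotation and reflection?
(5-1)!/2 = 24/2 = 12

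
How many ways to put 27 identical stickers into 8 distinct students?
C(27+8-1, 8-1) = C(34, 7) = 5379616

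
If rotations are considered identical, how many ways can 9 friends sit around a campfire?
Circular: fix one position, arrange the rest. (9-1)! = 40320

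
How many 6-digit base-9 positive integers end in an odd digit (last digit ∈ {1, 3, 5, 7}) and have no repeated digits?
Last∈{1,3,5,7}. Last=0: 0. Last nonzero: 4×7×P(7,4) = 23520. Total = 23520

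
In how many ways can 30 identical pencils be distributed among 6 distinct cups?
C(30+6-1, 6-1) = C(35, 5) = 324632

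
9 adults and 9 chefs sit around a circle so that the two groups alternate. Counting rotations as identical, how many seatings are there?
Fix one of the adults: (9-1)! ways for the remaining adults, × 9! ways for the chefs = 40320 × 362880 = 14631321600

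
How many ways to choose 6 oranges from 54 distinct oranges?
C(54,6) = 54!/(6!×48!) = 25827165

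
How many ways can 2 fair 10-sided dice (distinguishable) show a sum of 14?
Coefficient of x^14 in (x + x² + ... + x^10)^2. By inclusion-exclusion on dice exceeding 10: Σ_j (-1)^j C(2,j)·C(14-1-10j, 1) = C(2,0)·C(13,1) - C(2,1)·C(3,1) = 1·13 - 2·3 = 7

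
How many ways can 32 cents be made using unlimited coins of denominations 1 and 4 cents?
Coefficient of x^32 in 1/(1-x^1) · 1/(1-x^4). Use j coins of 4 for j = 0..⌊32/4⌋ = 8, the rest in 1s: 8 + 1 = 9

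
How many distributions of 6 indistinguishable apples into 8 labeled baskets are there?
C(6+8-1, 8-1) = C(13, 7) = 1716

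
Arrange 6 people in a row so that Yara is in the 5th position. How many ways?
Fix one position: (6-1)! = 120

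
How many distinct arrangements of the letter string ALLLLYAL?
8! / (5! × 1! × 2!) = 168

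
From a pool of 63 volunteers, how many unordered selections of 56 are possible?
C(63,56) = 63!/(56!×7!) = 553270671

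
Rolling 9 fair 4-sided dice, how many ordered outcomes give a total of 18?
Coefficient of x^18 in (x + x² + ... + x^4)^9. By inclusion-exclusion on dice exceeding 4: Σ_j (-1)^j C(9,j)·C(18-1-4j, 8) = C(9,0)·C(17,8) - C(9,1)·C(13,8) + C(9,2)·C(9,8) = 1·24310 - 9·1287 + 36·9 = 13051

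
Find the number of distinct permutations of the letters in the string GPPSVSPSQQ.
10! / (1! × 2! × 1! × 3! × 3!) = 50400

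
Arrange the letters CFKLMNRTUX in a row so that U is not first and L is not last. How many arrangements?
By inclusion-exclusion: 10! - 2×(10-1)! + (10-2)! = 3628800 - 725760 + 40320 = 2943360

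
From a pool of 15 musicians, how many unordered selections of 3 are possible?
C(15,3) = 15!/(3!×12!) = 455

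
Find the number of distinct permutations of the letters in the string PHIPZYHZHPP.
11! / (1! × 4! × 2! × 1! × 3!) = 138600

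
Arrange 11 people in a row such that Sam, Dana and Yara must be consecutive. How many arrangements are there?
Treat the 3 as one block: (11-3+1)! × 3! = 362880 × 6 = 2177280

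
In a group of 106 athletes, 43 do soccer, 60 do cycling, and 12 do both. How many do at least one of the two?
|A∪B| = |A| + |B| - |A∩B| = 43 + 60 - 12 = 91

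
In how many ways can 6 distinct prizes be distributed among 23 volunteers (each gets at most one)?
P(23,6) = 23!/(23-6)! = 72681840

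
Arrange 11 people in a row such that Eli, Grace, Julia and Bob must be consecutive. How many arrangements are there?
Treat the 4 as one block: (11-4+1)! × 4! = 40320 × 24 = 967680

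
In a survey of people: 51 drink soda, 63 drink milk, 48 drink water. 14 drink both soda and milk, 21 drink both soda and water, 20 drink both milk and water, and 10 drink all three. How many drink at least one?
|A∪B∪C| = 51+63+48-14-21-20+10 = 117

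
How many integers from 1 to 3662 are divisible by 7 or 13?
⌊3662/7⌋ + ⌊3662/13⌋ - ⌊3662/91⌋ = 523 + 281 - 40 = 764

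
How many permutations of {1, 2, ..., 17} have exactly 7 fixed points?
Choose the 7 fixed points C(17,7) = 19448, derange the rest: !10 = Σ_{j=0}^{10} (-1)^j·10!/j! = 3628800 - 3628800 + 1814400 - 604800 + 151200 - 30240 + 5040 - 720 + 90 - 10 + 1 = 1334961. Product = 19448 × 1334961 = 25962321528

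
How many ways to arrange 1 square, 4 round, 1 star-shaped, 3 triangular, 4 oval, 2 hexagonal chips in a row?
15! / (1! × 4! × 1! × 3! × 4! × 2!) = 189189000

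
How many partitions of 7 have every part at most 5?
Let r_j(i) = number of partitions of i into parts ≤ j, for i = 0..7. r_1(i) = 1 for all i; r_j(i) = r_{j-1}(i) + r_j(i-j). Rows j = 2..5: ≤2: 1 1 2 2 3 3 4 4; ≤3: 1 1 2 3 4 5 7 8; ≤4: 1 1 2 3 5 6 9 11; ≤5: 1 1 2 3 5 7 10 13. r_5(7) = 13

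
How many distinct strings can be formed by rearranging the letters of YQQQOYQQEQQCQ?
13! / (1! × 1! × 8! × 1! × 2!) = 77220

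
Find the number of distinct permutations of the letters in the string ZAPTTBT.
7! / (1! × 1! × 1! × 3! × 1!) = 840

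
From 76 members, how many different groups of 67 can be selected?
C(76,67) = 76!/(67!×9!) = 142466675900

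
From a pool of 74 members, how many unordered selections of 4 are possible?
C(74,4) = 74!/(4!×70!) = 1150626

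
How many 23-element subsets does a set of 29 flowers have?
C(29,23) = 29!/(23!×6!) = 475020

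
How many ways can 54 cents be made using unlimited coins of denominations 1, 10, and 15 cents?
Coefficient of x^54 in 1/(1-x^1) · 1/(1-x^10) · 1/(1-x^15). Case on j = number of 15-cent coins (j = 0..3); remainder r = 54 - 15j is made from {1,10} in ⌊r/10⌋+1 ways. r = 54, 39, 24, 9 → 6 + 4 + 3 + 1 = 14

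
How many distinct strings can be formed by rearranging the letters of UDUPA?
5! / (1! × 1! × 1! × 2!) = 60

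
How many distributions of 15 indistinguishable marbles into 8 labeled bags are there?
C(15+8-1, 8-1) = C(22, 7) = 170544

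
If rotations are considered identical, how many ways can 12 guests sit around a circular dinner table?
Circular: fix one position, arrange the rest. (12-1)! = 39916800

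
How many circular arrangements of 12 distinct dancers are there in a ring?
Circular: fix one position, arrange the rest. (12-1)! = 39916800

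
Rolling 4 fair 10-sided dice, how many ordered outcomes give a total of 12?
Coefficient of x^12 in (x + x² + ... + x^10)^4. By inclusion-exclusion on dice exceeding 10: Σ_j (-1)^j C(4,j)·C(12-1-10j, 3) = C(4,0)·C(11,3) = 1·165 = 165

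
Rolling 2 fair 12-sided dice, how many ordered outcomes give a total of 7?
Coefficient of x^7 in (x + x² + ... + x^12)^2. By inclusion-exclusion on dice exceeding 12: Σ_j (-1)^j C(2,j)·C(7-1-12j, 1) = C(2,0)·C(6,1) = 1·6 = 6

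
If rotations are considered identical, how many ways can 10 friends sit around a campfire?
Circular: fix one position, arrange the rest. (10-1)! = 362880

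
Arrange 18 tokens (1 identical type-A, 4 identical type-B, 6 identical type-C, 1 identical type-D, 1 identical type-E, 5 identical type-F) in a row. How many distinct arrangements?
18! / (1! × 4! × 6! × 1! × 1! × 5!) = 3087564480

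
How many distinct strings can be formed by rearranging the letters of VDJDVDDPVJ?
10! / (4! × 1! × 3! × 2!) = 12600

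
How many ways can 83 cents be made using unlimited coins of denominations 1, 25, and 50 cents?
Coefficient of x^83 in 1/(1-x^1) · 1/(1-x^25) · 1/(1-x^50). Case on j = number of 50-cent coins (j = 0..1); remainder r = 83 - 50j is made from {1,25} in ⌊r/25⌋+1 ways. r = 83, 33 → 4 + 2 = 6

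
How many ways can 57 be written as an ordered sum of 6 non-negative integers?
C(57+6-1, 6-1) = C(62, 5) = 6471002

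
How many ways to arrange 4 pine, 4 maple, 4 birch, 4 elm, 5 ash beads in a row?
21! / (4! × 4! × 4! × 4! × 5!) = 1283268987000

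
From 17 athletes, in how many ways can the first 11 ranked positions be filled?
P(17,11) = 17!/(17-11)! = 494010316800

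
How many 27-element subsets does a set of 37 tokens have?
C(37,27) = 37!/(27!×10!) = 348330136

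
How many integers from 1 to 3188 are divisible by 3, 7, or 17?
⌊3188/3⌋+⌊3188/7⌋+⌊3188/17⌋ - ⌊3188/21⌋-⌊3188/51⌋-⌊3188/119⌋ + ⌊3188/357⌋ = 1062+455+187 - 151-62-26 + 8 = 1473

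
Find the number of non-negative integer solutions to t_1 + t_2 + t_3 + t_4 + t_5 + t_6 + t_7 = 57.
C(57+7-1, 7-1) = C(63, 6) = 67945521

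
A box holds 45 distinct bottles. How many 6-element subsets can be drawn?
C(45,6) = 45!/(6!×39!) = 8145060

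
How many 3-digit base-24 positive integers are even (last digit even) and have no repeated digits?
Last∈{0,2,4,6,8,10,12,14,16,18,20,22}. Last=0: 506. Last nonzero: 11×22×P(22,1) = 5324. Total = 5830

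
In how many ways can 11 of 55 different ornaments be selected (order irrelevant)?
C(55,11) = 55!/(11!×44!) = 119653565850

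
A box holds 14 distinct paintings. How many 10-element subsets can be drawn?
C(14,10) = 14!/(10!×4!) = 1001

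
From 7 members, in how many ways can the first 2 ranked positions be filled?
P(7,2) = 7!/(7-2)! = 42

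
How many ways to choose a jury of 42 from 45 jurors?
C(45,42) = 45!/(42!×3!) = 14190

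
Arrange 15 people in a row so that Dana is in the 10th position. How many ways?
Fix one position: (15-1)! = 87178291200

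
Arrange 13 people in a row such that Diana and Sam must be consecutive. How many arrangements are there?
Treat the 2 as one block: (13-2+1)! × 2! = 479001600 × 2 = 958003200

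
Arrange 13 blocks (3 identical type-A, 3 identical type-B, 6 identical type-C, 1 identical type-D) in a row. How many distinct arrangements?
13! / (3! × 3! × 6! × 1!) = 240240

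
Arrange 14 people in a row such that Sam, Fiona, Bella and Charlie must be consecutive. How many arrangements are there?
Treat the 4 as one block: (14-4+1)! × 4! = 39916800 × 24 = 958003200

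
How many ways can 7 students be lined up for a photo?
7! = 5040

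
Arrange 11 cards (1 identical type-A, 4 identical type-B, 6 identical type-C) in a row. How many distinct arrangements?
11! / (1! × 4! × 6!) = 2310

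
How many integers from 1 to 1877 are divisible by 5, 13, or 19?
⌊1877/5⌋+⌊1877/13⌋+⌊1877/19⌋ - ⌊1877/65⌋-⌊1877/95⌋-⌊1877/247⌋ + ⌊1877/1235⌋ = 375+144+98 - 28-19-7 + 1 = 564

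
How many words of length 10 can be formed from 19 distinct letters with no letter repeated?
P(19,10) = 19!/(19-10)! = 335221286400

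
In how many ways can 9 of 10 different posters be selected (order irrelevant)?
C(10,9) = 10!/(9!×1!) = 10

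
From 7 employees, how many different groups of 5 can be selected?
C(7,5) = 7!/(5!×2!) = 21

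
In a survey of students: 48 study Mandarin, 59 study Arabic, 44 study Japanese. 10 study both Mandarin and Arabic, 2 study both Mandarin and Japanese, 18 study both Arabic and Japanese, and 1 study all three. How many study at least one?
|A∪B∪C| = 48+59+44-10-2-18+1 = 122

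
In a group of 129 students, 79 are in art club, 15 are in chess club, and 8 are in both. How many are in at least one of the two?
|A∪B| = |A| + |B| - |A∩B| = 79 + 15 - 8 = 86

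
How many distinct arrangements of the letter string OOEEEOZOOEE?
11! / (5! × 1! × 5!) = 2772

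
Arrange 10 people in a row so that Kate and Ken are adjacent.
Treat as block: (10-1)! × 2! = 362880 × 2 = 725760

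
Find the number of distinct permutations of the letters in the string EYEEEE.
6! / (1! × 5!) = 6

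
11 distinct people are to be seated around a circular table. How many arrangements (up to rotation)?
Circular: fix one position, arrange the rest. (11-1)! = 3628800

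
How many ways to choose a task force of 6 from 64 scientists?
C(64,6) = 64!/(6!×58!) = 74974368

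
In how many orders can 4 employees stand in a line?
4! = 24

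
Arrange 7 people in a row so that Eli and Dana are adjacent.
Treat as block: (7-1)! × 2! = 720 × 2 = 1440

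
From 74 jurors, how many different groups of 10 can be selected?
C(74,10) = 74!/(10!×64!) = 718406958841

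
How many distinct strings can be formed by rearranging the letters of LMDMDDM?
7! / (3! × 1! × 3!) = 140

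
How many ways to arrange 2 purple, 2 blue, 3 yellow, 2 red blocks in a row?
9! / (2! × 2! × 3! × 2!) = 7560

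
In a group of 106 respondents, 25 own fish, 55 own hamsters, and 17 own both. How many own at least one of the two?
|A∪B| = |A| + |B| - |A∩B| = 25 + 55 - 17 = 63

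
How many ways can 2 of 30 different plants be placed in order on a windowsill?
P(30,2) = 30!/(30-2)! = 870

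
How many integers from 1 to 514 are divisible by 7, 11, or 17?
⌊514/7⌋+⌊514/11⌋+⌊514/17⌋ - ⌊514/77⌋-⌊514/119⌋-⌊514/187⌋ + ⌊514/1309⌋ = 73+46+30 - 6-4-2 + 0 = 137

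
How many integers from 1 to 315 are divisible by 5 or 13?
⌊315/5⌋ + ⌊315/13⌋ - ⌊315/65⌋ = 63 + 24 - 4 = 83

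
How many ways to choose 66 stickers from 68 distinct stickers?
C(68,66) = 68!/(66!×2!) = 2278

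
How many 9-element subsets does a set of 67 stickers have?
C(67,9) = 67!/(9!×58!) = 42757703560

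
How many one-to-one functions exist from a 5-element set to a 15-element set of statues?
P(15,5) = 15!/(15-5)! = 360360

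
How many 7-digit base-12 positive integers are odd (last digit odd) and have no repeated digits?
Last∈{1,3,5,7,9,11}. Last=0: 0. Last nonzero: 6×10×P(10,5) = 1814400. Total = 1814400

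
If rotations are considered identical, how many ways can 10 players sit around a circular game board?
Circular: fix one position, arrange the rest. (10-1)! = 362880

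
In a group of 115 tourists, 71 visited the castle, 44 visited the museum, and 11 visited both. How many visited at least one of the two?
|A∪B| = |A| + |B| - |A∩B| = 71 + 44 - 11 = 104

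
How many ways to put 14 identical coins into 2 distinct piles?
C(14+2-1, 2-1) = C(15, 1) = 15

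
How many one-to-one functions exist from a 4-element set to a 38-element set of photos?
P(38,4) = 38!/(38-4)! = 1771560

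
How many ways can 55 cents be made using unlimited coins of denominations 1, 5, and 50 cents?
Coefficient of x^55 in 1/(1-x^1) · 1/(1-x^5) · 1/(1-x^50). Case on j = number of 50-cent coins (j = 0..1); remainder r = 55 - 50j is made from {1,5} in ⌊r/5⌋+1 ways. r = 55, 5 → 12 + 2 = 14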